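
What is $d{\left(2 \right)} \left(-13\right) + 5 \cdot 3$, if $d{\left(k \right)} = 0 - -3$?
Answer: $-24$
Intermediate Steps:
$d{\left(k \right)} = 3$ ($d{\left(k \right)} = 0 + 3 = 3$)
$d{\left(2 \right)} \left(-13\right) + 5 \cdot 3 = 3 \left(-13\right) + 5 \cdot 3 = -39 + 15 = -24$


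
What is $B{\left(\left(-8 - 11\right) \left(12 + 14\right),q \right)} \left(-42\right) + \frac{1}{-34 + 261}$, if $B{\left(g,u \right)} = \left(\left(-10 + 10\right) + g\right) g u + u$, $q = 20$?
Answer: $- \frac{46532975159}{227} \approx -2.0499 \cdot 10^{8}$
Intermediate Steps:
$B{\left(g,u \right)} = u + u g^{2}$ ($B{\left(g,u \right)} = \left(0 + g\right) g u + u = g g u + u = g^{2} u + u = u g^{2} + u = u + u g^{2}$)
$B{\left(\left(-8 - 11\right) \left(12 + 14\right),q \right)} \left(-42\right) + \frac{1}{-34 + 261} = 20 \left(1 + \left(\left(-8 - 11\right) \left(12 + 14\right)\right)^{2}\right) \left(-42\right) + \frac{1}{-34 + 261} = 20 \left(1 + \left(\left(-19\right) 26\right)^{2}\right) \left(-42\right) + \frac{1}{227} = 20 \left(1 + \left(-494\right)^{2}\right) \left(-42\right) + \frac{1}{227} = 20 \left(1 + 244036\right) \left(-42\right) + \frac{1}{227} = 20 \cdot 244037 \left(-42\right) + \frac{1}{227} = 4880740 \left(-42\right) + \frac{1}{227} = -204991080 + \frac{1}{227} = - \frac{46532975159}{227}$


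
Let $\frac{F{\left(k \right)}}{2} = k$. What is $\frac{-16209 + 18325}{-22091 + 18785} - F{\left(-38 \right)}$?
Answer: $\frac{124570}{1653} \approx 75.36$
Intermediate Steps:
$F{\left(k \right)} = 2 k$
$\frac{-16209 + 18325}{-22091 + 18785} - F{\left(-38 \right)} = \frac{-16209 + 18325}{-22091 + 18785} - 2 \left(-38\right) = \frac{2116}{-3306} - -76 = 2116 \left(- \frac{1}{3306}\right) + 76 = - \frac{1058}{1653} + 76 = \frac{124570}{1653}$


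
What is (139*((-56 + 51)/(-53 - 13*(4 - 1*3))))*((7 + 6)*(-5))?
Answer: -45175/66 ≈ -684.47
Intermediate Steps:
(139*((-56 + 51)/(-53 - 13*(4 - 1*3))))*((7 + 6)*(-5)) = (139*(-5/(-53 - 13*(4 - 3))))*(13*(-5)) = (139*(-5/(-53 - 13*1)))*(-65) = (139*(-5/(-53 - 13)))*(-65) = (139*(-5/(-66)))*(-65) = (139*(-5*(-1/66)))*(-65) = (139*(5/66))*(-65) = (695/66)*(-65) = -45175/66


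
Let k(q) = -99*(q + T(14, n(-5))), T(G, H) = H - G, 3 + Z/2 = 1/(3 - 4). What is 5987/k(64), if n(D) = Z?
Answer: -5987/4158 ≈ -1.4399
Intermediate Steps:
Z = -8 (Z = -6 + 2/(3 - 4) = -6 + 2/(-1) = -6 + 2*(-1) = -6 - 2 = -8)
n(D) = -8
k(q) = 2178 - 99*q (k(q) = -99*(q + (-8 - 1*14)) = -99*(q + (-8 - 14)) = -99*(q - 22) = -99*(-22 + q) = 2178 - 99*q)
5987/k(64) = 5987/(2178 - 99*64) = 5987/(2178 - 6336) = 5987/(-4158) = 5987*(-1/4158) = -5987/4158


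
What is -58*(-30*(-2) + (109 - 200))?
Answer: 1798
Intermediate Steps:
-58*(-30*(-2) + (109 - 200)) = -58*(60 - 91) = -58*(-31) = 1798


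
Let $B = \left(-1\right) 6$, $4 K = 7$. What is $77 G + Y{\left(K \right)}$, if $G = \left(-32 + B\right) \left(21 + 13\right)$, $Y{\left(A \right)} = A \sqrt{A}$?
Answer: $-99484 + \frac{7 \sqrt{7}}{8} \approx -99482.0$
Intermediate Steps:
$K = \frac{7}{4}$ ($K = \frac{1}{4} \cdot 7 = \frac{7}{4} \approx 1.75$)
$Y{\left(A \right)} = A^{\frac{3}{2}}$
$B = -6$
$G = -1292$ ($G = \left(-32 - 6\right) \left(21 + 13\right) = \left(-38\right) 34 = -1292$)
$77 G + Y{\left(K \right)} = 77 \left(-1292\right) + \left(\frac{7}{4}\right)^{\frac{3}{2}} = -99484 + \frac{7 \sqrt{7}}{8}$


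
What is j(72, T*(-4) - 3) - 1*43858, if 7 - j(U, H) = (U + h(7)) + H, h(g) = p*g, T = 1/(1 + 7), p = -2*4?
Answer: -87727/2 ≈ -43864.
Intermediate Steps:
p = -8
T = ⅛ (T = 1/8 = ⅛ ≈ 0.12500)
h(g) = -8*g
j(U, H) = 63 - H - U (j(U, H) = 7 - ((U - 8*7) + H) = 7 - ((U - 56) + H) = 7 - ((-56 + U) + H) = 7 - (-56 + H + U) = 7 + (56 - H - U) = 63 - H - U)
j(72, T*(-4) - 3) - 1*43858 = (63 - ((⅛)*(-4) - 3) - 1*72) - 1*43858 = (63 - (-½ - 3) - 72) - 43858 = (63 - 1*(-7/2) - 72) - 43858 = (63 + 7/2 - 72) - 43858 = -11/2 - 43858 = -87727/2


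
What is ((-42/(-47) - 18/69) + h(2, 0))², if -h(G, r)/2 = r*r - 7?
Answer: 250209124/1168561 ≈ 214.12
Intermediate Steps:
h(G, r) = 14 - 2*r² (h(G, r) = -2*(r*r - 7) = -2*(r² - 7) = -2*(-7 + r²) = 14 - 2*r²)
((-42/(-47) - 18/69) + h(2, 0))² = ((-42/(-47) - 18/69) + (14 - 2*0²))² = ((-42*(-1/47) - 18*1/69) + (14 - 2*0))² = ((42/47 - 6/23) + (14 + 0))² = (684/1081 + 14)² = (15818/1081)² = 250209124/1168561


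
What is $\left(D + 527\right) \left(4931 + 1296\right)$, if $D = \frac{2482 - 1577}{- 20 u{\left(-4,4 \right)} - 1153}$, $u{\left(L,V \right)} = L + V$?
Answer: $\frac{3778082802}{1153} \approx 3.2767 \cdot 10^{6}$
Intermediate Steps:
$D = - \frac{905}{1153}$ ($D = \frac{2482 - 1577}{- 20 \left(-4 + 4\right) - 1153} = \frac{905}{\left(-20\right) 0 - 1153} = \frac{905}{0 - 1153} = \frac{905}{-1153} = 905 \left(- \frac{1}{1153}\right) = - \frac{905}{1153} \approx -0.78491$)
$\left(D + 527\right) \left(4931 + 1296\right) = \left(- \frac{905}{1153} + 527\right) \left(4931 + 1296\right) = \frac{606726}{1153} \cdot 6227 = \frac{3778082802}{1153}$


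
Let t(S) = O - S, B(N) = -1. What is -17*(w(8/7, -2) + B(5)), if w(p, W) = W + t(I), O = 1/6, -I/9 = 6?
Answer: -5219/6 ≈ -869.83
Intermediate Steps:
I = -54 (I = -9*6 = -54)
O = ⅙ (O = 1*(⅙) = ⅙ ≈ 0.16667)
t(S) = ⅙ - S
w(p, W) = 325/6 + W (w(p, W) = W + (⅙ - 1*(-54)) = W + (⅙ + 54) = W + 325/6 = 325/6 + W)
-17*(w(8/7, -2) + B(5)) = -17*((325/6 - 2) - 1) = -17*(313/6 - 1) = -17*307/6 = -5219/6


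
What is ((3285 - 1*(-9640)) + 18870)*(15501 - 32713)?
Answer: -547255540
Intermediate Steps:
((3285 - 1*(-9640)) + 18870)*(15501 - 32713) = ((3285 + 9640) + 18870)*(-17212) = (12925 + 18870)*(-17212) = 31795*(-17212) = -547255540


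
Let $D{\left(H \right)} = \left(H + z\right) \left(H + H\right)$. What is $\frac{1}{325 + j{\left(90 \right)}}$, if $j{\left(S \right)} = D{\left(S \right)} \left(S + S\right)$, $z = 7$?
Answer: $\frac{1}{3143125} \approx 3.1815 \cdot 10^{-7}$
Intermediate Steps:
$D{\left(H \right)} = 2 H \left(7 + H\right)$ ($D{\left(H \right)} = \left(H + 7\right) \left(H + H\right) = \left(7 + H\right) 2 H = 2 H \left(7 + H\right)$)
$j{\left(S \right)} = 4 S^{2} \left(7 + S\right)$ ($j{\left(S \right)} = 2 S \left(7 + S\right) \left(S + S\right) = 2 S \left(7 + S\right) 2 S = 4 S^{2} \left(7 + S\right)$)
$\frac{1}{325 + j{\left(90 \right)}} = \frac{1}{325 + 4 \cdot 90^{2} \left(7 + 90\right)} = \frac{1}{325 + 4 \cdot 8100 \cdot 97} = \frac{1}{325 + 3142800} = \frac{1}{3143125}$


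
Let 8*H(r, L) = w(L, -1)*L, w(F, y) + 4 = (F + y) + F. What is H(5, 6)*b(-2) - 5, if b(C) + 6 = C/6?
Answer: -153/4 ≈ -38.250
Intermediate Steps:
w(F, y) = -4 + y + 2*F (w(F, y) = -4 + ((F + y) + F) = -4 + (y + 2*F) = -4 + y + 2*F)
b(C) = -6 + C/6
H(r, L) = L*(-5 + 2*L)/8 (H(r, L) = ((-4 - 1 + 2*L)*L)/8 = ((-5 + 2*L)*L)/8 = (L*(-5 + 2*L))/8 = L*(-5 + 2*L)/8)
H(5, 6)*b(-2) - 5 = ((⅛)*6*(-5 + 2*6))*(-6 + (⅙)*(-2)) - 5 = ((⅛)*6*(-5 + 12))*(-6 - ⅓) - 5 = ((⅛)*6*7)*(-19/3) - 5 = (21/4)*(-19/3) - 5 = -133/4 - 5 = -153/4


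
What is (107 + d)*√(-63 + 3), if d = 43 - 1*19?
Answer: 262*I*√15 ≈ 1014.7*I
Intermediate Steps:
d = 24 (d = 43 - 19 = 24)
(107 + d)*√(-63 + 3) = (107 + 24)*√(-63 + 3) = 131*√(-60) = 131*(2*I*√15) = 262*I*√15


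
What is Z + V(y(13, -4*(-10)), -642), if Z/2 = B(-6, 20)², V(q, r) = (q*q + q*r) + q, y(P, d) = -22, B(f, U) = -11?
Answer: 14828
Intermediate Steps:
V(q, r) = q + q² + q*r (V(q, r) = (q² + q*r) + q = q + q² + q*r)
Z = 242 (Z = 2*(-11)² = 2*121 = 242)
Z + V(y(13, -4*(-10)), -642) = 242 - 22*(1 - 22 - 642) = 242 - 22*(-663) = 242 + 14586 = 14828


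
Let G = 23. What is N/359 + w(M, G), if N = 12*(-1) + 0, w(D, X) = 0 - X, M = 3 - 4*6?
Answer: -8269/359 ≈ -23.033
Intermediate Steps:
M = -21 (M = 3 - 24 = -21)
w(D, X) = -X
N = -12 (N = -12 + 0 = -12)
N/359 + w(M, G) = -12/359 - 1*23 = -12*1/359 - 23 = -12/359 - 23 = -8269/359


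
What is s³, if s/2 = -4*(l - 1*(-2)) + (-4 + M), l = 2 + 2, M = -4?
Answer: -262144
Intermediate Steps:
l = 4
s = -64 (s = 2*(-4*(4 - 1*(-2)) + (-4 - 4)) = 2*(-4*(4 + 2) - 8) = 2*(-4*6 - 8) = 2*(-24 - 8) = 2*(-32) = -64)
s³ = (-64)³ = -262144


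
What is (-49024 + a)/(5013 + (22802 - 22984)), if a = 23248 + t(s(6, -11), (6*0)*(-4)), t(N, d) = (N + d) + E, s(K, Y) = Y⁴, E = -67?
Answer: -11202/4831 ≈ -2.3188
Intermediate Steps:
t(N, d) = -67 + N + d (t(N, d) = (N + d) - 67 = -67 + N + d)
a = 37822 (a = 23248 + (-67 + (-11)⁴ + (6*0)*(-4)) = 23248 + (-67 + 14641 + 0*(-4)) = 23248 + (-67 + 14641 + 0) = 23248 + 14574 = 37822)
(-49024 + a)/(5013 + (22802 - 22984)) = (-49024 + 37822)/(5013 + (22802 - 22984)) = -11202/(5013 - 182) = -11202/4831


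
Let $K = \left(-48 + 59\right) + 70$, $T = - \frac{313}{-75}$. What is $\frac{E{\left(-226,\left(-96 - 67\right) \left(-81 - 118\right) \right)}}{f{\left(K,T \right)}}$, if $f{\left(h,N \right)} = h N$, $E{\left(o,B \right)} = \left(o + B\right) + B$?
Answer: $\frac{1616200}{8451} \approx 191.24$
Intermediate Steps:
$E{\left(o,B \right)} = o + 2 B$ ($E{\left(o,B \right)} = \left(B + o\right) + B = o + 2 B$)
$T = \frac{313}{75}$ ($T = \left(-313\right) \left(- \frac{1}{75}\right) = \frac{313}{75} \approx 4.1733$)
$K = 81$ ($K = 11 + 70 = 81$)
$f{\left(h,N \right)} = N h$
$\frac{E{\left(-226,\left(-96 - 67\right) \left(-81 - 118\right) \right)}}{f{\left(K,T \right)}} = \frac{-226 + 2 \left(-96 - 67\right) \left(-81 - 118\right)}{\frac{313}{75} \cdot 81} = \frac{-226 + 2 \left(\left(-163\right) \left(-199\right)\right)}{\frac{8451}{25}} = \left(-226 + 2 \cdot 32437\right) \frac{25}{8451} = \left(-226 + 64874\right) \frac{25}{8451} = 64648 \cdot \frac{25}{8451} = \frac{1616200}{8451}$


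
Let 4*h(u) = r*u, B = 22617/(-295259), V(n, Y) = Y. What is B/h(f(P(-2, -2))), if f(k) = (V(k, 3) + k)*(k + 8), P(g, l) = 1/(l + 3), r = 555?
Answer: -2513/163868745 ≈ -1.5335e-5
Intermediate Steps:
P(g, l) = 1/(3 + l)
B = -22617/295259 (B = 22617*(-1/295259) = -22617/295259 ≈ -0.076601)
f(k) = (3 + k)*(8 + k) (f(k) = (3 + k)*(k + 8) = (3 + k)*(8 + k))
h(u) = 555*u/4 (h(u) = (555*u)/4 = 555*u/4)
B/h(f(P(-2, -2))) = -22617*4/(555*(24 + (1/(3 - 2))² + 11/(3 - 2)))/295259 = -22617*4/(555*(24 + (1/1)² + 11/1))/295259 = -22617*4/(555*(24 + 1² + 11*1))/295259 = -22617*4/(555*(24 + 1 + 11))/295259 = -22617/(295259*((555/4)*36)) = -22617/295259/4995 = -22617/295259*1/4995 = -2513/163868745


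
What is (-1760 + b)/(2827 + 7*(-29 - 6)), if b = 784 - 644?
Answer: -810/1291 ≈ -0.62742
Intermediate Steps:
b = 140
(-1760 + b)/(2827 + 7*(-29 - 6)) = (-1760 + 140)/(2827 + 7*(-29 - 6)) = -1620/(2827 + 7*(-35)) = -1620/(2827 - 245) = -1620/2582 = -1620*1/2582 = -810/1291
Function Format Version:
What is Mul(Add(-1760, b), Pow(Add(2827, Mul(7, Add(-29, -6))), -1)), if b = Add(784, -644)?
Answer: Rational(-810, 1291) ≈ -0.62742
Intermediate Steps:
b = 140
Mul(Add(-1760, b), Pow(Add(2827, Mul(7, Add(-29, -6))), -1)) = Mul(Add(-1760, 140), Pow(Add(2827, Mul(7, Add(-29, -6))), -1)) = Mul(-1620, Pow(Add(2827, Mul(7, -35)), -1)) = Mul(-1620, Pow(Add(2827, -245), -1)) = Mul(-1620, Pow(2582, -1)) = Mul(-1620, Rational(1, 2582)) = Rational(-810, 1291)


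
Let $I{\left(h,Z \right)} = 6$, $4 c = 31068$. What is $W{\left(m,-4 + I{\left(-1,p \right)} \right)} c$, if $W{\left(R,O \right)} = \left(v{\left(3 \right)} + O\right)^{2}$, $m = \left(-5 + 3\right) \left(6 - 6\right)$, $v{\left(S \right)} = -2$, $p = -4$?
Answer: $0$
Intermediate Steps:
$c = 7767$ ($c = \frac{1}{4} \cdot 31068 = 7767$)
$m = 0$ ($m = \left(-2\right) 0 = 0$)
$W{\left(R,O \right)} = \left(-2 + O\right)^{2}$
$W{\left(m,-4 + I{\left(-1,p \right)} \right)} c = \left(-2 + \left(-4 + 6\right)\right)^{2} \cdot 7767 = \left(-2 + 2\right)^{2} \cdot 7767 = 0^{2} \cdot 7767 = 0 \cdot 7767 = 0$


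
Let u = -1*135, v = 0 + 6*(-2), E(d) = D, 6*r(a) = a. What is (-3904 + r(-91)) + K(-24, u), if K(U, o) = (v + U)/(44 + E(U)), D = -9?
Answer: -823241/210 ≈ -3920.2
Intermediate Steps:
r(a) = a/6
E(d) = -9
v = -12 (v = 0 - 12 = -12)
u = -135
K(U, o) = -12/35 + U/35 (K(U, o) = (-12 + U)/(44 - 9) = (-12 + U)/35 = (-12 + U)*(1/35) = -12/35 + U/35)
(-3904 + r(-91)) + K(-24, u) = (-3904 + (⅙)*(-91)) + (-12/35 + (1/35)*(-24)) = (-3904 - 91/6) + (-12/35 - 24/35) = -23515/6 - 36/35 = -823241/210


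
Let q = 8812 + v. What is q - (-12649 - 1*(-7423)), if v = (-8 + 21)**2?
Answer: 14207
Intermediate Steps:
v = 169 (v = 13**2 = 169)
q = 8981 (q = 8812 + 169 = 8981)
q - (-12649 - 1*(-7423)) = 8981 - (-12649 - 1*(-7423)) = 8981 - (-12649 + 7423) = 8981 - 1*(-5226) = 8981 + 5226 = 14207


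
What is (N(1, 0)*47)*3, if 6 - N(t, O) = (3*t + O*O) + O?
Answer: 423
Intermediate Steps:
N(t, O) = 6 - O - O² - 3*t (N(t, O) = 6 - ((3*t + O*O) + O) = 6 - ((3*t + O²) + O) = 6 - ((O² + 3*t) + O) = 6 - (O + O² + 3*t) = 6 + (-O - O² - 3*t) = 6 - O - O² - 3*t)
(N(1, 0)*47)*3 = ((6 - 1*0 - 1*0² - 3*1)*47)*3 = ((6 + 0 - 1*0 - 3)*47)*3 = ((6 + 0 + 0 - 3)*47)*3 = (3*47)*3 = 141*3 = 423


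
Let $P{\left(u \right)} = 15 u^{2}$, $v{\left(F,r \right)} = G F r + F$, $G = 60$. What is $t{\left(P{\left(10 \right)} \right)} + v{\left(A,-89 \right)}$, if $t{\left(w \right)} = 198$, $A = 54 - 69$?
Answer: $80283$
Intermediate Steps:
$A = -15$
$v{\left(F,r \right)} = F + 60 F r$ ($v{\left(F,r \right)} = 60 F r + F = F + 60 F r$)
$t{\left(P{\left(10 \right)} \right)} + v{\left(A,-89 \right)} = 198 - 15 \left(1 + 60 \left(-89\right)\right) = 198 - 15 \left(1 - 5340\right) = 198 - -80085 = 198 + 80085 = 80283$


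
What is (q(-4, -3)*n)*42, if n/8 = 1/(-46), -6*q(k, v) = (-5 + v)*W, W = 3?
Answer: -672/23 ≈ -29.217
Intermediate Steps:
q(k, v) = 5/2 - v/2 (q(k, v) = -(-5 + v)*3/6 = -(-15 + 3*v)/6 = 5/2 - v/2)
n = -4/23 (n = 8/(-46) = 8*(-1/46) = -4/23 ≈ -0.17391)
(q(-4, -3)*n)*42 = ((5/2 - 1/2*(-3))*(-4/23))*42 = ((5/2 + 3/2)*(-4/23))*42 = (4*(-4/23))*42 = -16/23*42 = -672/23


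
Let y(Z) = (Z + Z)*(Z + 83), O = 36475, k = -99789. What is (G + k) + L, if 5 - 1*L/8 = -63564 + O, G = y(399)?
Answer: 501599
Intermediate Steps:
y(Z) = 2*Z*(83 + Z) (y(Z) = (2*Z)*(83 + Z) = 2*Z*(83 + Z))
G = 384636 (G = 2*399*(83 + 399) = 2*399*482 = 384636)
L = 216752 (L = 40 - 8*(-63564 + 36475) = 40 - 8*(-27089) = 40 + 216712 = 216752)
(G + k) + L = (384636 - 99789) + 216752 = 284847 + 216752 = 501599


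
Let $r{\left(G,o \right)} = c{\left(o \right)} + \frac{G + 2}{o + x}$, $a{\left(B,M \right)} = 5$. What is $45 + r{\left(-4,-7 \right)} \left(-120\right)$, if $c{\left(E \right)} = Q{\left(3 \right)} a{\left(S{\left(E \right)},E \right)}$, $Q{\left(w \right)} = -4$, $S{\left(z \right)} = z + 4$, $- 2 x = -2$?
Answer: $2405$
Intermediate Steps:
$x = 1$ ($x = \left(- \frac{1}{2}\right) \left(-2\right) = 1$)
$S{\left(z \right)} = 4 + z$
$c{\left(E \right)} = -20$ ($c{\left(E \right)} = \left(-4\right) 5 = -20$)
$r{\left(G,o \right)} = -20 + \frac{2 + G}{1 + o}$ ($r{\left(G,o \right)} = -20 + \frac{G + 2}{o + 1} = -20 + \frac{2 + G}{1 + o}$)
$45 + r{\left(-4,-7 \right)} \left(-120\right) = 45 + \frac{-18 - 4 - -140}{1 - 7} \left(-120\right) = 45 + \frac{-18 - 4 + 140}{-6} \left(-120\right) = 45 + \left(- \frac{1}{6}\right) 118 \left(-120\right) = 45 - -2360 = 45 + 2360 = 2405$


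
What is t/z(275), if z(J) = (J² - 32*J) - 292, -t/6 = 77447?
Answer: -464682/66533 ≈ -6.9842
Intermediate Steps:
t = -464682 (t = -6*77447 = -464682)
z(J) = -292 + J² - 32*J
t/z(275) = -464682/(-292 + 275² - 32*275) = -464682/(-292 + 75625 - 8800) = -464682/66533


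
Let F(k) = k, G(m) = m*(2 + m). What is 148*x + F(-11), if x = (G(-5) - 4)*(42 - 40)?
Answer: 3245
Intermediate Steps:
x = 22 (x = (-5*(2 - 5) - 4)*(42 - 40) = (-5*(-3) - 4)*2 = (15 - 4)*2 = 11*2 = 22)
148*x + F(-11) = 148*22 - 11 = 3256 - 11 = 3245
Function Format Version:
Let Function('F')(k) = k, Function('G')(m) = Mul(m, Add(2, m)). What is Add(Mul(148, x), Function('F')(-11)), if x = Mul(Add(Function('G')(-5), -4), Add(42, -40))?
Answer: 3245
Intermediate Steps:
x = 22 (x = Mul(Add(Mul(-5, Add(2, -5)), -4), Add(42, -40)) = Mul(Add(Mul(-5, -3), -4), 2) = Mul(Add(15, -4), 2) = Mul(11, 2) = 22)
Add(Mul(148, x), Function('F')(-11)) = Add(Mul(148, 22), -11) = Add(3256, -11) = 3245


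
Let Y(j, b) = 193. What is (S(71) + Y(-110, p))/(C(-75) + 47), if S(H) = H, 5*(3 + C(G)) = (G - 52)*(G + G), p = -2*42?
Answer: 132/1927 ≈ 0.068500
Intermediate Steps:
p = -84
C(G) = -3 + 2*G*(-52 + G)/5 (C(G) = -3 + ((G - 52)*(G + G))/5 = -3 + ((-52 + G)*(2*G))/5 = -3 + (2*G*(-52 + G))/5 = -3 + 2*G*(-52 + G)/5)
(S(71) + Y(-110, p))/(C(-75) + 47) = (71 + 193)/((-3 - 104/5*(-75) + (⅖)*(-75)²) + 47) = 264/((-3 + 1560 + (⅖)*5625) + 47) = 264/((-3 + 1560 + 2250) + 47) = 264/(3807 + 47) = 264/3854 = 264*(1/3854) = 132/1927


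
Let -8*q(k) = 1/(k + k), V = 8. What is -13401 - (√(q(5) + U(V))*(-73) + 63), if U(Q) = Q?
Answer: -13464 + 219*√355/20 ≈ -13258.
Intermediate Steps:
q(k) = -1/(16*k) (q(k) = -1/(8*(k + k)) = -1/(2*k)/8 = -1/(16*k))
-13401 - (√(q(5) + U(V))*(-73) + 63) = -13401 - (√(-1/16/5 + 8)*(-73) + 63) = -13401 - (√(-1/16*⅕ + 8)*(-73) + 63) = -13401 - (√(-1/80 + 8)*(-73) + 63) = -13401 - (√(639/80)*(-73) + 63) = -13401 - ((3*√355/20)*(-73) + 63) = -13401 - (-219*√355/20 + 63) = -13401 - (63 - 219*√355/20) = -13401 + (-63 + 219*√355/20) = -13464 + 219*√355/20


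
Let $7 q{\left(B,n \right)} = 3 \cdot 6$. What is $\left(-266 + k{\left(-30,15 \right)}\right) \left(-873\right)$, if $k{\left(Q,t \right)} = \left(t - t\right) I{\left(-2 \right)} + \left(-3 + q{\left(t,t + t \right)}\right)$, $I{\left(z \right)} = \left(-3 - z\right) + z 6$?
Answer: $\frac{1628145}{7} \approx 2.3259 \cdot 10^{5}$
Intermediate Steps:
$q{\left(B,n \right)} = \frac{18}{7}$ ($q{\left(B,n \right)} = \frac{3 \cdot 6}{7} = \frac{1}{7} \cdot 18 = \frac{18}{7}$)
$I{\left(z \right)} = -3 + 5 z$ ($I{\left(z \right)} = \left(-3 - z\right) + 6 z = -3 + 5 z$)
$k{\left(Q,t \right)} = - \frac{3}{7}$ ($k{\left(Q,t \right)} = \left(t - t\right) \left(-3 + 5 \left(-2\right)\right) + \left(-3 + \frac{18}{7}\right) = 0 \left(-3 - 10\right) - \frac{3}{7} = 0 \left(-13\right) - \frac{3}{7} = 0 - \frac{3}{7} = - \frac{3}{7}$)
$\left(-266 + k{\left(-30,15 \right)}\right) \left(-873\right) = \left(-266 - \frac{3}{7}\right) \left(-873\right) = \left(- \frac{1865}{7}\right) \left(-873\right) = \frac{1628145}{7}$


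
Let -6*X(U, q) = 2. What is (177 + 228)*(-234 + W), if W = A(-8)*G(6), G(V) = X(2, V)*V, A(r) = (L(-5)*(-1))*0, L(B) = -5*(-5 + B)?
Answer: -94770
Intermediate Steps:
L(B) = 25 - 5*B
A(r) = 0 (A(r) = ((25 - 5*(-5))*(-1))*0 = ((25 + 25)*(-1))*0 = (50*(-1))*0 = -50*0 = 0)
X(U, q) = -⅓ (X(U, q) = -⅙*2 = -⅓)
G(V) = -V/3
W = 0 (W = 0*(-⅓*6) = 0*(-2) = 0)
(177 + 228)*(-234 + W) = (177 + 228)*(-234 + 0) = 405*(-234) = -94770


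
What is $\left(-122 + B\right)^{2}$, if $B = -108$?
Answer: $52900$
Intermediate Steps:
$\left(-122 + B\right)^{2} = \left(-122 - 108\right)^{2} = \left(-230\right)^{2} = 52900$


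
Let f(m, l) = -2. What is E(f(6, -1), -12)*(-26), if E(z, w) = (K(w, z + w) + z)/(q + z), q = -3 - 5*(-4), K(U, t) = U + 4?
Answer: 52/3 ≈ 17.333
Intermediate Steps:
K(U, t) = 4 + U
q = 17 (q = -3 + 20 = 17)
E(z, w) = (4 + w + z)/(17 + z) (E(z, w) = ((4 + w) + z)/(17 + z) = (4 + w + z)/(17 + z))
E(f(6, -1), -12)*(-26) = ((4 - 12 - 2)/(17 - 2))*(-26) = (-10/15)*(-26) = ((1/15)*(-10))*(-26) = -2/3*(-26) = 52/3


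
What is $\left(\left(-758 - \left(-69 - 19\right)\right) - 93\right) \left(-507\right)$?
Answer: $386841$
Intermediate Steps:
$\left(\left(-758 - \left(-69 - 19\right)\right) - 93\right) \left(-507\right) = \left(\left(-758 - -88\right) - 93\right) \left(-507\right) = \left(\left(-758 + 88\right) - 93\right) \left(-507\right) = \left(-670 - 93\right) \left(-507\right) = \left(-763\right) \left(-507\right) = 386841$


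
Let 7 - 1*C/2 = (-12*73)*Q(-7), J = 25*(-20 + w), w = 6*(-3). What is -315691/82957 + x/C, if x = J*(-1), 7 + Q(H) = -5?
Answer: -671147706/174292657 ≈ -3.8507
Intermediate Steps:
w = -18
Q(H) = -12 (Q(H) = -7 - 5 = -12)
J = -950 (J = 25*(-20 - 18) = 25*(-38) = -950)
x = 950 (x = -950*(-1) = 950)
C = -21010 (C = 14 - 2*(-12*73)*(-12) = 14 - (-1752)*(-12) = 14 - 2*10512 = 14 - 21024 = -21010)
-315691/82957 + x/C = -315691/82957 + 950/(-21010) = -315691*1/82957 + 950*(-1/21010) = -315691/82957 - 95/2101 = -671147706/174292657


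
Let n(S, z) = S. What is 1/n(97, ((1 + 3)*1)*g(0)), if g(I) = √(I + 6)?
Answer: 1/97 ≈ 0.010309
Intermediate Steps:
g(I) = √(6 + I)
1/n(97, ((1 + 3)*1)*g(0)) = 1/97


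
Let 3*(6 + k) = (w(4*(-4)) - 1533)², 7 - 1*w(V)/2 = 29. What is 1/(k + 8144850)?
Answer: 3/26921461 ≈ 1.1144e-7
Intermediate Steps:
w(V) = -44 (w(V) = 14 - 2*29 = 14 - 58 = -44)
k = 2486911/3 (k = -6 + (-44 - 1533)²/3 = -6 + (⅓)*(-1577)² = -6 + (⅓)*2486929 = -6 + 2486929/3 = 2486911/3 ≈ 8.2897e+5)
1/(k + 8144850) = 1/(2486911/3 + 8144850) = 1/(26921461/3) = 3/26921461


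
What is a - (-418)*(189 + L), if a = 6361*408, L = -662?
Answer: 2397574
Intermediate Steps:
a = 2595288
a - (-418)*(189 + L) = 2595288 - (-418)*(189 - 662) = 2595288 - (-418)*(-473) = 2595288 - 1*197714 = 2595288 - 197714 = 2397574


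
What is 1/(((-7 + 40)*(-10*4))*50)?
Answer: -1/66000 ≈ -1.5152e-5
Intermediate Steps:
1/(((-7 + 40)*(-10*4))*50) = 1/((33*(-40))*50) = 1/(-1320*50) = 1/(-66000) = -1/66000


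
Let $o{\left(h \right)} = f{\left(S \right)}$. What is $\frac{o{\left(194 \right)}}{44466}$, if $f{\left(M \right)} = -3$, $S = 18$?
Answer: $- \frac{1}{14822} \approx -6.7467 \cdot 10^{-5}$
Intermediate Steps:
$o{\left(h \right)} = -3$
$\frac{o{\left(194 \right)}}{44466} = - \frac{3}{44466} = \left(-3\right) \frac{1}{44466} = - \frac{1}{14822}$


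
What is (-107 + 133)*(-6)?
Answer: -156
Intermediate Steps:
(-107 + 133)*(-6) = 26*(-6) = -156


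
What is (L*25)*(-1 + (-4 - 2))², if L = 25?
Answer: 30625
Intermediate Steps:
(L*25)*(-1 + (-4 - 2))² = (25*25)*(-1 + (-4 - 2))² = 625*(-1 - 6)² = 625*(-7)² = 625*49 = 30625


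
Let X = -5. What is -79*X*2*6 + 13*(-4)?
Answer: 4688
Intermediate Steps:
-79*X*2*6 + 13*(-4) = -79*(-5*2)*6 + 13*(-4) = -(-790)*6 - 52 = -79*(-60) - 52 = 4740 - 52 = 4688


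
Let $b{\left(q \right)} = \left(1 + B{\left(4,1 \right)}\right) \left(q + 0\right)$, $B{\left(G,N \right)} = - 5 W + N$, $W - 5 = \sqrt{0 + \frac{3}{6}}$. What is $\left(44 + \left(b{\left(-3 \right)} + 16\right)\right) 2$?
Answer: $258 + 15 \sqrt{2} \approx 279.21$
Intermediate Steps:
$W = 5 + \frac{\sqrt{2}}{2}$ ($W = 5 + \sqrt{0 + \frac{3}{6}} = 5 + \sqrt{0 + 3 \cdot \frac{1}{6}} = 5 + \sqrt{0 + \frac{1}{2}} = 5 + \sqrt{\frac{1}{2}} = 5 + \frac{\sqrt{2}}{2} \approx 5.7071$)
$B{\left(G,N \right)} = -25 + N - \frac{5 \sqrt{2}}{2}$ ($B{\left(G,N \right)} = - 5 \left(5 + \frac{\sqrt{2}}{2}\right) + N = \left(-25 - \frac{5 \sqrt{2}}{2}\right) + N = -25 + N - \frac{5 \sqrt{2}}{2}$)
$b{\left(q \right)} = q \left(-23 - \frac{5 \sqrt{2}}{2}\right)$ ($b{\left(q \right)} = \left(1 - \left(24 + \frac{5 \sqrt{2}}{2}\right)\right) \left(q + 0\right) = \left(1 - \left(24 + \frac{5 \sqrt{2}}{2}\right)\right) q = \left(-23 - \frac{5 \sqrt{2}}{2}\right) q = q \left(-23 - \frac{5 \sqrt{2}}{2}\right)$)
$\left(44 + \left(b{\left(-3 \right)} + 16\right)\right) 2 = \left(44 + \left(\frac{1}{2} \left(-3\right) \left(-46 - 5 \sqrt{2}\right) + 16\right)\right) 2 = \left(44 + \left(\left(69 + \frac{15 \sqrt{2}}{2}\right) + 16\right)\right) 2 = \left(44 + \left(85 + \frac{15 \sqrt{2}}{2}\right)\right) 2 = \left(129 + \frac{15 \sqrt{2}}{2}\right) 2 = 258 + 15 \sqrt{2}$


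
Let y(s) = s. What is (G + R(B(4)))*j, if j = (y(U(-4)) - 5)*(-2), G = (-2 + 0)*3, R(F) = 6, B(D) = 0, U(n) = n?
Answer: 0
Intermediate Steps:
G = -6 (G = -2*3 = -6)
j = 18 (j = (-4 - 5)*(-2) = -9*(-2) = 18)
(G + R(B(4)))*j = (-6 + 6)*18 = 0*18 = 0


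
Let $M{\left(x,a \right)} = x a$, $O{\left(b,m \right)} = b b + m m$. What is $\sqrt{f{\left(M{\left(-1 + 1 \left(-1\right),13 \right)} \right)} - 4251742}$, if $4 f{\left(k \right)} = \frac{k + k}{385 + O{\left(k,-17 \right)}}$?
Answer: $\frac{i \sqrt{34439110278}}{90} \approx 2062.0 i$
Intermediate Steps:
$O{\left(b,m \right)} = b^{2} + m^{2}$
$M{\left(x,a \right)} = a x$
$f{\left(k \right)} = \frac{k}{2 \left(674 + k^{2}\right)}$ ($f{\left(k \right)} = \frac{\left(k + k\right) \frac{1}{385 + \left(k^{2} + \left(-17\right)^{2}\right)}}{4} = \frac{2 k \frac{1}{385 + \left(k^{2} + 289\right)}}{4} = \frac{2 k \frac{1}{385 + \left(289 + k^{2}\right)}}{4} = \frac{2 k \frac{1}{674 + k^{2}}}{4} = \frac{k}{2 \left(674 + k^{2}\right)}$)
$\sqrt{f{\left(M{\left(-1 + 1 \left(-1\right),13 \right)} \right)} - 4251742} = \sqrt{\frac{13 \left(-1 + 1 \left(-1\right)\right)}{2 \left(674 + \left(13 \left(-1 + 1 \left(-1\right)\right)\right)^{2}\right)} - 4251742} = \sqrt{\frac{13 \left(-1 - 1\right)}{2 \left(674 + \left(13 \left(-1 - 1\right)\right)^{2}\right)} - 4251742} = \sqrt{\frac{13 \left(-2\right)}{2 \left(674 + \left(13 \left(-2\right)\right)^{2}\right)} - 4251742} = \sqrt{\frac{1}{2} \left(-26\right) \frac{1}{674 + \left(-26\right)^{2}} - 4251742} = \sqrt{\frac{1}{2} \left(-26\right) \frac{1}{674 + 676} - 4251742} = \sqrt{\frac{1}{2} \left(-26\right) \frac{1}{1350} - 4251742} = \sqrt{- \frac{13}{1350} - 4251742} = \sqrt{- \frac{5739851713}{1350}} = \frac{i \sqrt{34439110278}}{90}$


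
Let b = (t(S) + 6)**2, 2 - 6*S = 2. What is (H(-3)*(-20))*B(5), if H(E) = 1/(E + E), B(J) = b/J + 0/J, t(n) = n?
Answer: 24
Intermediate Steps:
S = 0 (S = 1/3 - 1/6*2 = 1/3 - 1/3 = 0)
b = 36 (b = (0 + 6)**2 = 6**2 = 36)
B(J) = 36/J (B(J) = 36/J + 0/J = 36/J + 0 = 36/J)
H(E) = 1/(2*E)
(H(-3)*(-20))*B(5) = (((1/2)/(-3))*(-20))*(36/5) = (((1/2)*(-1/3))*(-20))*(36*(1/5)) = -1/6*(-20)*(36/5) = (10/3)*(36/5) = 24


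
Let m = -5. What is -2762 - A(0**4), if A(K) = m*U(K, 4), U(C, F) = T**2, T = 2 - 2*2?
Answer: -2742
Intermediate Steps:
T = -2 (T = 2 - 4 = -2)
U(C, F) = 4 (U(C, F) = (-2)**2 = 4)
A(K) = -20 (A(K) = -5*4 = -20)
-2762 - A(0**4) = -2762 - 1*(-20) = -2762 + 20 = -2742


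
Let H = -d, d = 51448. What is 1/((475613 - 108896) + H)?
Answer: 1/315269 ≈ 3.1719e-6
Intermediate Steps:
H = -51448 (H = -1*51448 = -51448)
1/((475613 - 108896) + H) = 1/((475613 - 108896) - 51448) = 1/(366717 - 51448) = 1/315269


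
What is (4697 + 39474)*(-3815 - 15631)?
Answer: -858949266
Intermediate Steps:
(4697 + 39474)*(-3815 - 15631) = 44171*(-19446) = -858949266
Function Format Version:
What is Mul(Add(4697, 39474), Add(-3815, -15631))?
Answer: -858949266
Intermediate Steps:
Mul(Add(4697, 39474), Add(-3815, -15631)) = Mul(44171, -19446) = -858949266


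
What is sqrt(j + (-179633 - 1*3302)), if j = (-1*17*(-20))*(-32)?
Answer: 3*I*sqrt(21535) ≈ 440.24*I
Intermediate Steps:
j = -10880 (j = -17*(-20)*(-32) = 340*(-32) = -10880)
sqrt(j + (-179633 - 1*3302)) = sqrt(-10880 + (-179633 - 1*3302)) = sqrt(-10880 + (-179633 - 3302)) = sqrt(-10880 - 182935) = sqrt(-193815) = 3*I*sqrt(21535)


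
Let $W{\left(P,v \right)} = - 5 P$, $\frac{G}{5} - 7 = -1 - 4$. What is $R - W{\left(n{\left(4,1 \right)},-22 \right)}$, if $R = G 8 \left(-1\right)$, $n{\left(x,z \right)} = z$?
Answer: $-75$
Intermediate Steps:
$G = 10$ ($G = 35 + 5 \left(-1 - 4\right) = 35 + 5 \left(-5\right) = 35 - 25 = 10$)
$R = -80$ ($R = 10 \cdot 8 \left(-1\right) = 80 \left(-1\right) = -80$)
$R - W{\left(n{\left(4,1 \right)},-22 \right)} = -80 - \left(-5\right) 1 = -80 - -5 = -80 + 5 = -75$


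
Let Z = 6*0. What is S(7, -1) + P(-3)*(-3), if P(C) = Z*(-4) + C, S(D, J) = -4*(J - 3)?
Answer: 25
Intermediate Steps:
Z = 0
S(D, J) = 12 - 4*J (S(D, J) = -4*(-3 + J) = 12 - 4*J)
P(C) = C (P(C) = 0*(-4) + C = 0 + C = C)
S(7, -1) + P(-3)*(-3) = (12 - 4*(-1)) - 3*(-3) = (12 + 4) + 9 = 16 + 9 = 25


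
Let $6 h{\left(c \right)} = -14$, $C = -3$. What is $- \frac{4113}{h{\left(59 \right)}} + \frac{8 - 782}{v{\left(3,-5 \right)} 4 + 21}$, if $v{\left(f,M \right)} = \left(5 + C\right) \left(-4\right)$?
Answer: $\frac{141147}{77} \approx 1833.1$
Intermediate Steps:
$h{\left(c \right)} = - \frac{7}{3}$ ($h{\left(c \right)} = \frac{1}{6} \left(-14\right) = - \frac{7}{3}$)
$v{\left(f,M \right)} = -8$ ($v{\left(f,M \right)} = \left(5 - 3\right) \left(-4\right) = 2 \left(-4\right) = -8$)
$- \frac{4113}{h{\left(59 \right)}} + \frac{8 - 782}{v{\left(3,-5 \right)} 4 + 21} = - \frac{4113}{- \frac{7}{3}} + \frac{8 - 782}{\left(-8\right) 4 + 21} = \left(-4113\right) \left(- \frac{3}{7}\right) + \frac{8 - 782}{-32 + 21} = \frac{12339}{7} - \frac{774}{-11} = \frac{12339}{7} - - \frac{774}{11} = \frac{12339}{7} + \frac{774}{11} = \frac{141147}{77}$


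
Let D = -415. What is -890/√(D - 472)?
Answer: 890*I*√887/887 ≈ 29.883*I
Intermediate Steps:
-890/√(D - 472) = -890/√(-415 - 472) = -890*(-I*√887/887) = -(-890)*I*√887/887 = 890*I*√887/887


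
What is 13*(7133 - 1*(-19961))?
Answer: 352222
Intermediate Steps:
13*(7133 - 1*(-19961)) = 13*(7133 + 19961) = 13*27094 = 352222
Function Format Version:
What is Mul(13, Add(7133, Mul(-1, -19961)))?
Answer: 352222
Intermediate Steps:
Mul(13, Add(7133, Mul(-1, -19961))) = Mul(13, Add(7133, 19961)) = Mul(13, 27094) = 352222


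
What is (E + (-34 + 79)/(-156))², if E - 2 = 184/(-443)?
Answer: 891559881/530657296 ≈ 1.6801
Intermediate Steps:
E = 702/443 (E = 2 + 184/(-443) = 2 + 184*(-1/443) = 2 - 184/443 = 702/443 ≈ 1.5847)
(E + (-34 + 79)/(-156))² = (702/443 + (-34 + 79)/(-156))² = (702/443 + 45*(-1/156))² = (702/443 - 15/52)² = (29859/23036)² = 891559881/530657296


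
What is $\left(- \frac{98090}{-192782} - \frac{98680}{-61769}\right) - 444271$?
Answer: $- \frac{2645166187560524}{5953975679} \approx -4.4427 \cdot 10^{5}$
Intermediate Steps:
$\left(- \frac{98090}{-192782} - \frac{98680}{-61769}\right) - 444271 = \left(\left(-98090\right) \left(- \frac{1}{192782}\right) - - \frac{98680}{61769}\right) - 444271 = \left(\frac{49045}{96391} + \frac{98680}{61769}\right) - 444271 = \frac{12541324485}{5953975679} - 444271 = - \frac{2645166187560524}{5953975679}$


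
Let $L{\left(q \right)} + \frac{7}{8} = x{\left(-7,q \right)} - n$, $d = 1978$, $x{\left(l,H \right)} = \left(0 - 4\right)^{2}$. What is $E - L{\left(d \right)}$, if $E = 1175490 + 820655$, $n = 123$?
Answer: $\frac{15970023}{8} \approx 1.9963 \cdot 10^{6}$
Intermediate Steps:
$x{\left(l,H \right)} = 16$ ($x{\left(l,H \right)} = \left(-4\right)^{2} = 16$)
$L{\left(q \right)} = - \frac{863}{8}$ ($L{\left(q \right)} = - \frac{7}{8} + \left(16 - 123\right) = - \frac{7}{8} - 107 = - \frac{863}{8}$)
$E = 1996145$
$E - L{\left(d \right)} = 1996145 - - \frac{863}{8} = 1996145 + \frac{863}{8} = \frac{15970023}{8}$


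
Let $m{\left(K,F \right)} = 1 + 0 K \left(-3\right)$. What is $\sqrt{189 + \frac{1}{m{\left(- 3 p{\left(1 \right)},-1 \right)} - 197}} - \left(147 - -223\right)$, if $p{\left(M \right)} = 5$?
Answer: $-370 + \frac{\sqrt{37043}}{14} \approx -356.25$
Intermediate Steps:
$m{\left(K,F \right)} = 1$ ($m{\left(K,F \right)} = 1 + 0 \left(-3\right) = 1 + 0 = 1$)
$\sqrt{189 + \frac{1}{m{\left(- 3 p{\left(1 \right)},-1 \right)} - 197}} - \left(147 - -223\right) = \sqrt{189 + \frac{1}{1 - 197}} - \left(147 - -223\right) = \sqrt{189 + \frac{1}{-196}} - \left(147 + 223\right) = \sqrt{189 - \frac{1}{196}} - 370 = \sqrt{\frac{37043}{196}} - 370 = \frac{\sqrt{37043}}{14} - 370 = -370 + \frac{\sqrt{37043}}{14}$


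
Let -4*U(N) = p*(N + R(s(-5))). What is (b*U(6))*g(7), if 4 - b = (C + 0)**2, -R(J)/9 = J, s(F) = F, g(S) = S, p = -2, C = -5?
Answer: -7497/2 ≈ -3748.5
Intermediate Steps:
R(J) = -9*J
U(N) = 45/2 + N/2 (U(N) = -(-1)*(N - 9*(-5))/2 = -(-1)*(N + 45)/2 = -(-1)*(45 + N)/2 = -(-90 - 2*N)/4 = 45/2 + N/2)
b = -21 (b = 4 - (-5 + 0)**2 = 4 - 1*(-5)**2 = 4 - 1*25 = 4 - 25 = -21)
(b*U(6))*g(7) = -21*(45/2 + (1/2)*6)*7 = -21*(45/2 + 3)*7 = -21*51/2*7 = -1071/2*7 = -7497/2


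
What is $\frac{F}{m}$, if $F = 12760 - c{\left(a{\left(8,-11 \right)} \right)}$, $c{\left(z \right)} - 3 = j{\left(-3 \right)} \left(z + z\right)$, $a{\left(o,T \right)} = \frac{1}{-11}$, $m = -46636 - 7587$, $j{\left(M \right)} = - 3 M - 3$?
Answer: $- \frac{140339}{596453} \approx -0.23529$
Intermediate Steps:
$j{\left(M \right)} = -3 - 3 M$
$m = -54223$ ($m = -46636 - 7587 = -54223$)
$a{\left(o,T \right)} = - \frac{1}{11}$
$c{\left(z \right)} = 3 + 12 z$ ($c{\left(z \right)} = 3 + \left(-3 - -9\right) \left(z + z\right) = 3 + \left(-3 + 9\right) 2 z = 3 + 6 \cdot 2 z = 3 + 12 z$)
$F = \frac{140339}{11}$ ($F = 12760 - \left(3 + 12 \left(- \frac{1}{11}\right)\right) = 12760 - \left(3 - \frac{12}{11}\right) = 12760 - \frac{21}{11} = \frac{140339}{11} \approx 12758.0$)
$\frac{F}{m} = \frac{140339}{11 \left(-54223\right)} = \frac{140339}{11} \left(- \frac{1}{54223}\right) = - \frac{140339}{596453}$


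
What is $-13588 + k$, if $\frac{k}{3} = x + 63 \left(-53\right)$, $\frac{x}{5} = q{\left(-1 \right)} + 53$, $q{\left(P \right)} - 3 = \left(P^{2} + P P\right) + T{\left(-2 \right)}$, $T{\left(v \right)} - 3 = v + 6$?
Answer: $-22630$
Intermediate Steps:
$T{\left(v \right)} = 9 + v$ ($T{\left(v \right)} = 3 + \left(v + 6\right) = 3 + \left(6 + v\right) = 9 + v$)
$q{\left(P \right)} = 10 + 2 P^{2}$ ($q{\left(P \right)} = 3 + \left(\left(P^{2} + P P\right) + \left(9 - 2\right)\right) = 3 + \left(\left(P^{2} + P^{2}\right) + 7\right) = 3 + \left(2 P^{2} + 7\right) = 3 + \left(7 + 2 P^{2}\right) = 10 + 2 P^{2}$)
$x = 325$ ($x = 5 \left(\left(10 + 2 \left(-1\right)^{2}\right) + 53\right) = 5 \left(\left(10 + 2 \cdot 1\right) + 53\right) = 5 \left(\left(10 + 2\right) + 53\right) = 5 \left(12 + 53\right) = 5 \cdot 65 = 325$)
$k = -9042$ ($k = 3 \left(325 + 63 \left(-53\right)\right) = 3 \left(325 - 3339\right) = 3 \left(-3014\right) = -9042$)
$-13588 + k = -13588 - 9042 = -22630$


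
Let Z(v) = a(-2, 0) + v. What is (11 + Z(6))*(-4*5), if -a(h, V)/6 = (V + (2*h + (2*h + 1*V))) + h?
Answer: -1540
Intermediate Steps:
a(h, V) = -30*h - 12*V (a(h, V) = -6*((V + (2*h + (2*h + 1*V))) + h) = -6*((V + (2*h + (2*h + V))) + h) = -6*((V + (2*h + (V + 2*h))) + h) = -6*((V + (V + 4*h)) + h) = -6*((2*V + 4*h) + h) = -6*(2*V + 5*h) = -30*h - 12*V)
Z(v) = 60 + v (Z(v) = (-30*(-2) - 12*0) + v = (60 + 0) + v = 60 + v)
(11 + Z(6))*(-4*5) = (11 + (60 + 6))*(-4*5) = (11 + 66)*(-20) = 77*(-20) = -1540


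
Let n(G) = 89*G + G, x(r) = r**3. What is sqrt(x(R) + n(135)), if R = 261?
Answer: 9*sqrt(219651) ≈ 4218.0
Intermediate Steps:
n(G) = 90*G
sqrt(x(R) + n(135)) = sqrt(261**3 + 90*135) = sqrt(17779581 + 12150) = sqrt(17791731) = 9*sqrt(219651)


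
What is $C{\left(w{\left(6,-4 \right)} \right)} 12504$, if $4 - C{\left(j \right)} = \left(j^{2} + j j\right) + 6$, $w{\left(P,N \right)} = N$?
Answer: $-425136$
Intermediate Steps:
$C{\left(j \right)} = -2 - 2 j^{2}$ ($C{\left(j \right)} = 4 - \left(\left(j^{2} + j j\right) + 6\right) = 4 - \left(\left(j^{2} + j^{2}\right) + 6\right) = 4 - \left(2 j^{2} + 6\right) = 4 - \left(6 + 2 j^{2}\right) = -2 - 2 j^{2}$)
$C{\left(w{\left(6,-4 \right)} \right)} 12504 = \left(-2 - 2 \left(-4\right)^{2}\right) 12504 = \left(-2 - 32\right) 12504 = \left(-34\right) 12504 = -425136$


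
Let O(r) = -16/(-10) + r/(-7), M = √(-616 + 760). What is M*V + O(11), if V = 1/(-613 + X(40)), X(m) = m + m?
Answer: 113/18655 ≈ 0.0060574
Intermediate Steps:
X(m) = 2*m
M = 12 (M = √144 = 12)
V = -1/533 (V = 1/(-613 + 2*40) = 1/(-613 + 80) = 1/(-533) = -1/533 ≈ -0.0018762)
O(r) = 8/5 - r/7 (O(r) = -16*(-⅒) + r*(-⅐) = 8/5 - r/7)
M*V + O(11) = 12*(-1/533) + (8/5 - ⅐*11) = -12/533 + (8/5 - 11/7) = -12/533 + 1/35 = 113/18655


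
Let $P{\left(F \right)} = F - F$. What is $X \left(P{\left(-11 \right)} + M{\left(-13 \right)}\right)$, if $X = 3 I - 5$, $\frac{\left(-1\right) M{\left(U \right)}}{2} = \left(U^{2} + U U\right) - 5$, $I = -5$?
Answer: $13320$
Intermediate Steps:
$M{\left(U \right)} = 10 - 4 U^{2}$ ($M{\left(U \right)} = - 2 \left(\left(U^{2} + U U\right) - 5\right) = - 2 \left(\left(U^{2} + U^{2}\right) - 5\right) = - 2 \left(2 U^{2} - 5\right) = - 2 \left(-5 + 2 U^{2}\right) = 10 - 4 U^{2}$)
$X = -20$ ($X = 3 \left(-5\right) - 5 = -15 - 5 = -20$)
$P{\left(F \right)} = 0$
$X \left(P{\left(-11 \right)} + M{\left(-13 \right)}\right) = - 20 \left(0 + \left(10 - 4 \left(-13\right)^{2}\right)\right) = - 20 \left(0 + \left(10 - 676\right)\right) = - 20 \left(0 - 666\right) = \left(-20\right) \left(-666\right) = 13320$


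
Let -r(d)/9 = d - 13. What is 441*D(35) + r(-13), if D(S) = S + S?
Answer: 31104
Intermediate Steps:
r(d) = 117 - 9*d (r(d) = -9*(d - 13) = -9*(-13 + d) = 117 - 9*d)
D(S) = 2*S
441*D(35) + r(-13) = 441*(2*35) + (117 - 9*(-13)) = 441*70 + (117 + 117) = 30870 + 234 = 31104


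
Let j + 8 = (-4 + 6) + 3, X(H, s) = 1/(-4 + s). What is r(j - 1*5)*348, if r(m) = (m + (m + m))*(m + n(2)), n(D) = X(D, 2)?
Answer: 70992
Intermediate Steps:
j = -3 (j = -8 + ((-4 + 6) + 3) = -8 + (2 + 3) = -8 + 5 = -3)
n(D) = -½ (n(D) = 1/(-4 + 2) = 1/(-2) = -½)
r(m) = 3*m*(-½ + m) (r(m) = (m + (m + m))*(m - ½) = (m + 2*m)*(-½ + m) = (3*m)*(-½ + m) = 3*m*(-½ + m))
r(j - 1*5)*348 = (3*(-3 - 1*5)*(-1 + 2*(-3 - 1*5))/2)*348 = (3*(-3 - 5)*(-1 + 2*(-3 - 5))/2)*348 = ((3/2)*(-8)*(-1 + 2*(-8)))*348 = ((3/2)*(-8)*(-1 - 16))*348 = ((3/2)*(-8)*(-17))*348 = 204*348 = 70992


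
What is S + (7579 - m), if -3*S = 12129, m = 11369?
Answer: -7833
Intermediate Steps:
S = -4043 (S = -⅓*12129 = -4043)
S + (7579 - m) = -4043 + (7579 - 1*11369) = -4043 + (7579 - 11369) = -4043 - 3790 = -7833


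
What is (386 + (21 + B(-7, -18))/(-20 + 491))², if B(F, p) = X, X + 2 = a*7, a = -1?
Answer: 3673087236/24649 ≈ 1.4902e+5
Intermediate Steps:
X = -9 (X = -2 - 1*7 = -2 - 7 = -9)
B(F, p) = -9
(386 + (21 + B(-7, -18))/(-20 + 491))² = (386 + (21 - 9)/(-20 + 491))² = (386 + 12/471)² = (386 + 12*(1/471))² = (386 + 4/157)² = (60606/157)² = 3673087236/24649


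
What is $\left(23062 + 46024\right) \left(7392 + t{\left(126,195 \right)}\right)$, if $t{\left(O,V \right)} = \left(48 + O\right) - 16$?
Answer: $521599300$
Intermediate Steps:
$t{\left(O,V \right)} = 32 + O$
$\left(23062 + 46024\right) \left(7392 + t{\left(126,195 \right)}\right) = \left(23062 + 46024\right) \left(7392 + \left(32 + 126\right)\right) = 69086 \left(7392 + 158\right) = 69086 \cdot 7550 = 521599300$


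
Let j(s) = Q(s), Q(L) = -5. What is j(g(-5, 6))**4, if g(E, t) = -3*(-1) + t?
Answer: 625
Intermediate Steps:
g(E, t) = 3 + t
j(s) = -5
j(g(-5, 6))**4 = (-5)**4 = 625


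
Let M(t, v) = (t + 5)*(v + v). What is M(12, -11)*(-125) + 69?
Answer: 46819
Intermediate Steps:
M(t, v) = 2*v*(5 + t) (M(t, v) = (5 + t)*(2*v) = 2*v*(5 + t))
M(12, -11)*(-125) + 69 = (2*(-11)*(5 + 12))*(-125) + 69 = (2*(-11)*17)*(-125) + 69 = -374*(-125) + 69 = 46750 + 69 = 46819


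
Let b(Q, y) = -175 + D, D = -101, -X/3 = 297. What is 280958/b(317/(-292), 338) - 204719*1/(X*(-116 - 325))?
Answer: -18408935057/18074826 ≈ -1018.5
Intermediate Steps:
X = -891 (X = -3*297 = -891)
b(Q, y) = -276 (b(Q, y) = -175 - 101 = -276)
280958/b(317/(-292), 338) - 204719*1/(X*(-116 - 325)) = 280958/(-276) - 204719*(-1/(891*(-116 - 325))) = 280958*(-1/276) - 204719/((-891*(-441))) = -140479/138 - 204719/392931 = -18408935057/18074826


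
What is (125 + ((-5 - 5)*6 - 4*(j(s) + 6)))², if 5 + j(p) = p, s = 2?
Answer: 2809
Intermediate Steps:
j(p) = -5 + p
(125 + ((-5 - 5)*6 - 4*(j(s) + 6)))² = (125 + ((-5 - 5)*6 - 4*((-5 + 2) + 6)))² = (125 + (-10*6 - 4*(-3 + 6)))² = (125 + (-60 - 4*3))² = (125 + (-60 - 12))² = (125 - 72)² = 53² = 2809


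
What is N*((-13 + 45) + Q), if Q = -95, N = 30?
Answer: -1890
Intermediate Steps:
N*((-13 + 45) + Q) = 30*((-13 + 45) - 95) = 30*(32 - 95) = 30*(-63) = -1890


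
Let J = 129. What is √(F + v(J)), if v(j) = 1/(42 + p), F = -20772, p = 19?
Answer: 7*I*√1577399/61 ≈ 144.13*I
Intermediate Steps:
v(j) = 1/61 (v(j) = 1/(42 + 19) = 1/61)
√(F + v(J)) = √(-20772 + 1/61) = √(-1267091/61) = 7*I*√1577399/61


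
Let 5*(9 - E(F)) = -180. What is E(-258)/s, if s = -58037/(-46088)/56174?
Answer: 16643232720/8291 ≈ 2.0074e+6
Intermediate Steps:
E(F) = 45 (E(F) = 9 - ⅕*(-180) = 9 + 36 = 45)
s = 8291/369849616 (s = -58037*(-1/46088)*(1/56174) = (8291/6584)*(1/56174) = 8291/369849616 ≈ 2.2417e-5)
E(-258)/s = 45/(8291/369849616) = 45*(369849616/8291) = 16643232720/8291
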